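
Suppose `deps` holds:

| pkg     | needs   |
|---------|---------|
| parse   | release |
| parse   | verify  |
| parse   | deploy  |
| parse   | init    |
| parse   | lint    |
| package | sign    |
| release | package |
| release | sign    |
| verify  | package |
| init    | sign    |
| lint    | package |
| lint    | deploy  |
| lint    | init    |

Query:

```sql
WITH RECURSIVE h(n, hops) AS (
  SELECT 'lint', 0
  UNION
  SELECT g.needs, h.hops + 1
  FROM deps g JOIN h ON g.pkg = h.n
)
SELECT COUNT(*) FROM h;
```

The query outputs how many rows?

Base: (lint, hops=0).
Iteration 1: edges from {lint} -> (deploy, hops=1), (init, hops=1), (package, hops=1).
Iteration 2: edges from {deploy,init,package} -> (sign, hops=2). [UNION drops 1 duplicate row(s)]
Iteration 3: no outgoing edges from {sign}; recursion stops.
Total rows emitted: 5.

5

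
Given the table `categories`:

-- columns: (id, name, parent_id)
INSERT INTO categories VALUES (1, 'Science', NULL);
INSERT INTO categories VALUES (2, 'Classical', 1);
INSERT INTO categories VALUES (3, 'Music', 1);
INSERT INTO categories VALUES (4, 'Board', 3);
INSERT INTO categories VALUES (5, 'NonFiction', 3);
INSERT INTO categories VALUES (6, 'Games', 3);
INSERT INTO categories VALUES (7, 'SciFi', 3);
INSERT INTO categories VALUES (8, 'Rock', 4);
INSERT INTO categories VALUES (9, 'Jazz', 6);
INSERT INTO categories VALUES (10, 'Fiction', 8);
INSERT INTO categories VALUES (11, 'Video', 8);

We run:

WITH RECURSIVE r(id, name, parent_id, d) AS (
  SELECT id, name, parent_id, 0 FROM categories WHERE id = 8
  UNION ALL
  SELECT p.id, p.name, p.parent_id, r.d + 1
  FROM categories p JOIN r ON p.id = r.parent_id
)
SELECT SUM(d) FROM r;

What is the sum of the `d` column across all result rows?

6

Base: id=8 (Rock), parent_id=4, d 0.
Iteration 1: join on id=4 -> Board (id 4, parent_id=3, d 1).
Iteration 2: join on id=3 -> Music (id 3, parent_id=1, d 2).
Iteration 3: join on id=1 -> Science (id 1, parent_id=NULL, d 3).
Iteration 4: parent_id is NULL; no match; recursion stops.
SUM(d) = 0 + 1 + 2 + 3 = 6.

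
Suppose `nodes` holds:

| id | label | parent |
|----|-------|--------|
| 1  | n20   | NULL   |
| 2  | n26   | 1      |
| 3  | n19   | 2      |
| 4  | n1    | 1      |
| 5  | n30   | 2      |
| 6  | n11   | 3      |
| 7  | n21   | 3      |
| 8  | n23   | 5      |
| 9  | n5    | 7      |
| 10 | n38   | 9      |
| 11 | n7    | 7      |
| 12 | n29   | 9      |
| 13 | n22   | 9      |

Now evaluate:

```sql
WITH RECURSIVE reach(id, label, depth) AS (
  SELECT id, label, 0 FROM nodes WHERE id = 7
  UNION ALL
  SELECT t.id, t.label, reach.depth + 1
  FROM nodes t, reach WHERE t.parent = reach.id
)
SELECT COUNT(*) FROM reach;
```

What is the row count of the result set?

Base: id=7 (n21) at depth 0.
Iteration 1: rows with parent in {7} -> n5 (id 9, depth 1), n7 (id 11, depth 1).
Iteration 2: rows with parent in {9,11} -> n38 (id 10, depth 2), n29 (id 12, depth 2), n22 (id 13, depth 2).
Iteration 3: no rows with parent in {10,12,13}; recursion stops.
Total rows emitted: 6.

6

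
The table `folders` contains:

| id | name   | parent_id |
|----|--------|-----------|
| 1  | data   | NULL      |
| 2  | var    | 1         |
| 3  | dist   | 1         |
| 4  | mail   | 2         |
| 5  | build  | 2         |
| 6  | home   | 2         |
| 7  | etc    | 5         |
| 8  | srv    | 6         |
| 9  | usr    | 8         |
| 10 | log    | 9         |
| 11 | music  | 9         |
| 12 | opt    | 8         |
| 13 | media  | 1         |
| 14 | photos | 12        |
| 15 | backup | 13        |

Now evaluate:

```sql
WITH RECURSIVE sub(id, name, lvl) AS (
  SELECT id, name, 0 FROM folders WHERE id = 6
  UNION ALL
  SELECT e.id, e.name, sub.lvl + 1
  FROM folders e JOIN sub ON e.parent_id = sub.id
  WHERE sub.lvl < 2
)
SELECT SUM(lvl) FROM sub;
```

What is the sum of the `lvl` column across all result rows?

Base: id=6 (home) at lvl 0.
Iteration 1: rows with parent_id in {6} -> srv (id 8, lvl 1).
Iteration 2: rows with parent_id in {8} -> usr (id 9, lvl 2), opt (id 12, lvl 2).
Iteration 3: lvl < 2 fails for all current rows; recursion stops.
SUM(lvl) = 0 + 1 + 2 + 2 = 5.

5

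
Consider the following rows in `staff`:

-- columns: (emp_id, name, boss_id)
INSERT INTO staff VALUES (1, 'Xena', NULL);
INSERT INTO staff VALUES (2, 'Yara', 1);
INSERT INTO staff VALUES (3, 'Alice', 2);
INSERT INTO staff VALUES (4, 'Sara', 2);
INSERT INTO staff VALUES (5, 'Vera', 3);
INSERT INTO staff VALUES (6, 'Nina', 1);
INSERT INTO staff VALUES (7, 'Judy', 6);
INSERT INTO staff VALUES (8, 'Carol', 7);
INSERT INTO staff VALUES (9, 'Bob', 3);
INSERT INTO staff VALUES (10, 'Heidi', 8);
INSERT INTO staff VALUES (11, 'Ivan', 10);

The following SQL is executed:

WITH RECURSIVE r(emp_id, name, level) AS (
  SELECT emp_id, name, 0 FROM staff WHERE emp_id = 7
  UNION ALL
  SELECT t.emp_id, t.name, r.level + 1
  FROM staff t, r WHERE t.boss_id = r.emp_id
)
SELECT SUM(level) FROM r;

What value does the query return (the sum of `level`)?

Base: emp_id=7 (Judy) at level 0.
Iteration 1: rows with boss_id in {7} -> Carol (id 8, level 1).
Iteration 2: rows with boss_id in {8} -> Heidi (id 10, level 2).
Iteration 3: rows with boss_id in {10} -> Ivan (id 11, level 3).
Iteration 4: no rows with boss_id in {11}; recursion stops.
SUM(level) = 0 + 1 + 2 + 3 = 6.

6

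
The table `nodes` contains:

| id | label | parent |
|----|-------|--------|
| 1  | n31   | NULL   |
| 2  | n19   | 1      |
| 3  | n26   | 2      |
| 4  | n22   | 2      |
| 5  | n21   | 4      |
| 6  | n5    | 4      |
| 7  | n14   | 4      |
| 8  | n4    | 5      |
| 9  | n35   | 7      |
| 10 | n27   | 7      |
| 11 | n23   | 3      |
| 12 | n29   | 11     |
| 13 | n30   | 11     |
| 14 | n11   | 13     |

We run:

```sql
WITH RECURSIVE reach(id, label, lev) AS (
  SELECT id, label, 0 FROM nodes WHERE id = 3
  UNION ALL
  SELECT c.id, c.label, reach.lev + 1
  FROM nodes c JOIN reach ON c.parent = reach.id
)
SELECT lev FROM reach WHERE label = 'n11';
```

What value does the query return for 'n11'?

3

Base: id=3 (n26) at lev 0.
Iteration 1: rows with parent in {3} -> n23 (id 11, lev 1).
Iteration 2: rows with parent in {11} -> n29 (id 12, lev 2), n30 (id 13, lev 2).
Iteration 3: rows with parent in {12,13} -> n11 (id 14, lev 3).
Iteration 4: no rows with parent in {14}; recursion stops.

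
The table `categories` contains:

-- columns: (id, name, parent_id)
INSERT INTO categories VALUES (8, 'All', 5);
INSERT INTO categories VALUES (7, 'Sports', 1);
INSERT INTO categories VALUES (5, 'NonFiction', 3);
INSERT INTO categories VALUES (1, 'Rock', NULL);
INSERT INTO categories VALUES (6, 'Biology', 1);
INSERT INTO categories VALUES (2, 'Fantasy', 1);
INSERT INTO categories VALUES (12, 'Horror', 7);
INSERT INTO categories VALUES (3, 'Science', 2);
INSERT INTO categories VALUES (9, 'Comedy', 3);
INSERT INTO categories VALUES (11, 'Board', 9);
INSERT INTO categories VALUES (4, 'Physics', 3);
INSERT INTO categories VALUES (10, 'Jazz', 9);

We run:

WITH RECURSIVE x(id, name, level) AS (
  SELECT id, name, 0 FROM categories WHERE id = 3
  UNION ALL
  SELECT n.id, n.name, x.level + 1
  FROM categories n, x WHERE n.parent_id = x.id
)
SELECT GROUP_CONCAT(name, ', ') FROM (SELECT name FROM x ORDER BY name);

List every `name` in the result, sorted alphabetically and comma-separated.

Base: id=3 (Science) at level 0.
Iteration 1: rows with parent_id in {3} -> Physics (id 4, level 1), NonFiction (id 5, level 1), Comedy (id 9, level 1).
Iteration 2: rows with parent_id in {4,5,9} -> All (id 8, level 2), Jazz (id 10, level 2), Board (id 11, level 2).
Iteration 3: no rows with parent_id in {8,10,11}; recursion stops.

All, Board, Comedy, Jazz, NonFiction, Physics, Science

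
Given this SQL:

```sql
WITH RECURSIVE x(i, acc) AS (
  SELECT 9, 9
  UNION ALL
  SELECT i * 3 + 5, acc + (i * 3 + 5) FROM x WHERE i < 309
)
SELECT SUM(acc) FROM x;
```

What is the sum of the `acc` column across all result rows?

Base: i=9, acc=9.
Iteration 1: 9 < 309 holds -> i = 9 * 3 + 5 = 32, acc = 9 + 32 = 41.
Iteration 2: 32 < 309 holds -> i = 32 * 3 + 5 = 101, acc = 41 + 101 = 142.
Iteration 3: 101 < 309 holds -> i = 101 * 3 + 5 = 308, acc = 142 + 308 = 450.
Iteration 4: 308 < 309 holds -> i = 308 * 3 + 5 = 929, acc = 450 + 929 = 1379.
Iteration 5: 929 < 309 fails; recursion stops.
SUM(acc) = 9 + 41 + 142 + 450 + 1379 = 2021.

2021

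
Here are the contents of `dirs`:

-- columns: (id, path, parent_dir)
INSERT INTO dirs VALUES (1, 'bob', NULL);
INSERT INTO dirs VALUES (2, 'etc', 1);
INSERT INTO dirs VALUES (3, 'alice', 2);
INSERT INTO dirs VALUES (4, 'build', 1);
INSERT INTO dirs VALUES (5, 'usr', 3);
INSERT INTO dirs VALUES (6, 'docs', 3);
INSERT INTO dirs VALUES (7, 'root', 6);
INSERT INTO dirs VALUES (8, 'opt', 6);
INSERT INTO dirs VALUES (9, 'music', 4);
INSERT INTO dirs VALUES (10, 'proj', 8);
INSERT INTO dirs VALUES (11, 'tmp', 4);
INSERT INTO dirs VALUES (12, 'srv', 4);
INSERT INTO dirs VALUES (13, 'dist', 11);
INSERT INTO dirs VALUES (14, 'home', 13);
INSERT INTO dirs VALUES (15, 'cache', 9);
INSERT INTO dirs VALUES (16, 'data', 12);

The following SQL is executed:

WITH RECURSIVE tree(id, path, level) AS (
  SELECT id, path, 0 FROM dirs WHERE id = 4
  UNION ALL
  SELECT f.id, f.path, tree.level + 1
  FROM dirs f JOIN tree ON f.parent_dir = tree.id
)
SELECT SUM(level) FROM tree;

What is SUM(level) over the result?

Base: id=4 (build) at level 0.
Iteration 1: rows with parent_dir in {4} -> music (id 9, level 1), tmp (id 11, level 1), srv (id 12, level 1).
Iteration 2: rows with parent_dir in {9,11,12} -> dist (id 13, level 2), cache (id 15, level 2), data (id 16, level 2).
Iteration 3: rows with parent_dir in {13,15,16} -> home (id 14, level 3).
Iteration 4: no rows with parent_dir in {14}; recursion stops.
SUM(level) = 0 + 1 + 1 + 1 + 2 + 2 + 2 + 3 = 12.

12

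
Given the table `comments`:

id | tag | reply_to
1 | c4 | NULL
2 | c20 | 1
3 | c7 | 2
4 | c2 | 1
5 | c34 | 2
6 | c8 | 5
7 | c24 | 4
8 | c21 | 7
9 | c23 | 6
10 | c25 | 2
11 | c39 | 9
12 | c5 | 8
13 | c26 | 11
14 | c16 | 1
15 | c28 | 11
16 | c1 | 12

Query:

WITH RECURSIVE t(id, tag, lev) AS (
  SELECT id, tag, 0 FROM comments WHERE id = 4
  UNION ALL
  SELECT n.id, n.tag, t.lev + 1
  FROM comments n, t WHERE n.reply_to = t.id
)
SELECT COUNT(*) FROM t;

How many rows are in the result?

Base: id=4 (c2) at lev 0.
Iteration 1: rows with reply_to in {4} -> c24 (id 7, lev 1).
Iteration 2: rows with reply_to in {7} -> c21 (id 8, lev 2).
Iteration 3: rows with reply_to in {8} -> c5 (id 12, lev 3).
Iteration 4: rows with reply_to in {12} -> c1 (id 16, lev 4).
Iteration 5: no rows with reply_to in {16}; recursion stops.
Total rows emitted: 5.

5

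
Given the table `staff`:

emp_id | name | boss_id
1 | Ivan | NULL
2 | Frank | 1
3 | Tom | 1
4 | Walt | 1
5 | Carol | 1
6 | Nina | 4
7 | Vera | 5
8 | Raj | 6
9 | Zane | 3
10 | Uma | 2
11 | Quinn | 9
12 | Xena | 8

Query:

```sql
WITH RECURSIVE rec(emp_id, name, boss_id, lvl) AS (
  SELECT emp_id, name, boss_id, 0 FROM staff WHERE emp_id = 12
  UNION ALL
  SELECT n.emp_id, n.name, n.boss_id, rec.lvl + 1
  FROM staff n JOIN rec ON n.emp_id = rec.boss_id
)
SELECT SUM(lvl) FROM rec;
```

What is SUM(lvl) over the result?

Base: emp_id=12 (Xena), boss_id=8, lvl 0.
Iteration 1: join on emp_id=8 -> Raj (id 8, boss_id=6, lvl 1).
Iteration 2: join on emp_id=6 -> Nina (id 6, boss_id=4, lvl 2).
Iteration 3: join on emp_id=4 -> Walt (id 4, boss_id=1, lvl 3).
Iteration 4: join on emp_id=1 -> Ivan (id 1, boss_id=NULL, lvl 4).
Iteration 5: boss_id is NULL; no match; recursion stops.
SUM(lvl) = 0 + 1 + 2 + 3 + 4 = 10.

10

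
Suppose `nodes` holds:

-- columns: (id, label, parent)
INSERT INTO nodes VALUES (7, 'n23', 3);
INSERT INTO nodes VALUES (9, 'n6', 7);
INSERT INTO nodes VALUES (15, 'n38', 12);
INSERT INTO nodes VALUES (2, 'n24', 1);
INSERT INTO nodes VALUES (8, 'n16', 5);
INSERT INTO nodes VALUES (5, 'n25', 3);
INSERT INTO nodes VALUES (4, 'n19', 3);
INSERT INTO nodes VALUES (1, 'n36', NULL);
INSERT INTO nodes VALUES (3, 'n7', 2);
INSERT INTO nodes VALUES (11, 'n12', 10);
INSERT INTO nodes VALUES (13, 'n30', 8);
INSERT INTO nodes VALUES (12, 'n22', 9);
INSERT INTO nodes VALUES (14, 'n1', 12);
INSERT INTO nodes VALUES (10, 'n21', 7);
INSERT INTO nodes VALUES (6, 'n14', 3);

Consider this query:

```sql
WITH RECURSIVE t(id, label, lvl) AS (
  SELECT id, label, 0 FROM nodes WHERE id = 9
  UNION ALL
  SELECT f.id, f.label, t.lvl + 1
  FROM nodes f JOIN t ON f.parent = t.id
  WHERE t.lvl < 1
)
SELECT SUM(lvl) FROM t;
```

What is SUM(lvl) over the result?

1

Base: id=9 (n6) at lvl 0.
Iteration 1: rows with parent in {9} -> n22 (id 12, lvl 1).
Iteration 2: lvl < 1 fails for all current rows; recursion stops.
SUM(lvl) = 0 + 1 = 1.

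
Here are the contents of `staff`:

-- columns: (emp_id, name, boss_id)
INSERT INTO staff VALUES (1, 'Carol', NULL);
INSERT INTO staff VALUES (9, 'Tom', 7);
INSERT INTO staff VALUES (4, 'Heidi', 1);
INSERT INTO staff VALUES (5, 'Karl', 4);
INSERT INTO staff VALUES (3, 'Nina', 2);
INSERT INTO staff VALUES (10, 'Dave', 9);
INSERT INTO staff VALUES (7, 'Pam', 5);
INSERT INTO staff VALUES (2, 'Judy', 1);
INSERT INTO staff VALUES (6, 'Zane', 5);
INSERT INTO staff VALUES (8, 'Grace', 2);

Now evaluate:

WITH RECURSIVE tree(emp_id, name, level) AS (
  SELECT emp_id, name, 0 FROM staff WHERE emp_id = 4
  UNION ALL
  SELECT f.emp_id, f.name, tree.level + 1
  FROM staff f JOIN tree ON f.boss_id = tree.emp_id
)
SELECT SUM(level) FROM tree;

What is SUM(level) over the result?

Base: emp_id=4 (Heidi) at level 0.
Iteration 1: rows with boss_id in {4} -> Karl (id 5, level 1).
Iteration 2: rows with boss_id in {5} -> Zane (id 6, level 2), Pam (id 7, level 2).
Iteration 3: rows with boss_id in {6,7} -> Tom (id 9, level 3).
Iteration 4: rows with boss_id in {9} -> Dave (id 10, level 4).
Iteration 5: no rows with boss_id in {10}; recursion stops.
SUM(level) = 0 + 1 + 2 + 2 + 3 + 4 = 12.

12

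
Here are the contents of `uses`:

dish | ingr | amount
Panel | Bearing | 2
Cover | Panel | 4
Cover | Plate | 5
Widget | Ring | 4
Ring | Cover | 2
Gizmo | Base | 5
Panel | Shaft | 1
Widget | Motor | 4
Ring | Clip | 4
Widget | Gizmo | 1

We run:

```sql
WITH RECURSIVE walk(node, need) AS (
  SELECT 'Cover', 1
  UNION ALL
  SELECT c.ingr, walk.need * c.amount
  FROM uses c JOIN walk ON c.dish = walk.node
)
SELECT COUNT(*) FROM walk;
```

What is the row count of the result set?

Base: (Cover, need=1).
Iteration 1: components of {Cover} -> Panel = 1*4 = 4, Plate = 1*5 = 5.
Iteration 2: components of {Panel,Plate} -> Bearing = 4*2 = 8, Shaft = 4*1 = 4.
Iteration 3: no further components; recursion stops.
Total rows emitted: 5.

5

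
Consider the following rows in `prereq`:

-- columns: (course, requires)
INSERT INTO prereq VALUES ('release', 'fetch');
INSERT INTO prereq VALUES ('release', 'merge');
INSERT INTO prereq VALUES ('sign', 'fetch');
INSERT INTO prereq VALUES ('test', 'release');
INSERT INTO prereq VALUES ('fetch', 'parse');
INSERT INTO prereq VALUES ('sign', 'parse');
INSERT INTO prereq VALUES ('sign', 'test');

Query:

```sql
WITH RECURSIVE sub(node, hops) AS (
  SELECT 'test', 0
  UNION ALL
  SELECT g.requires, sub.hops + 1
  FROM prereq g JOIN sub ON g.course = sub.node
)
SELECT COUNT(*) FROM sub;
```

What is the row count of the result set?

5

Base: (test, hops=0).
Iteration 1: edges from {test} -> (release, hops=1).
Iteration 2: edges from {release} -> (fetch, hops=2), (merge, hops=2).
Iteration 3: edges from {fetch,merge} -> (parse, hops=3).
Iteration 4: no outgoing edges from {parse}; recursion stops.
Total rows emitted: 5.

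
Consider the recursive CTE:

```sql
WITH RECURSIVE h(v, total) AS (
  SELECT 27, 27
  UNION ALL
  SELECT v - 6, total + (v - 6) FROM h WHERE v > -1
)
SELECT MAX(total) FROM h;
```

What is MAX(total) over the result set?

75

Base: v=27, total=27.
Iteration 1: 27 > -1 holds -> v = 27 - 6 = 21, total = 27 + 21 = 48.
Iteration 2: 21 > -1 holds -> v = 21 - 6 = 15, total = 48 + 15 = 63.
Iteration 3: 15 > -1 holds -> v = 15 - 6 = 9, total = 63 + 9 = 72.
Iteration 4: 9 > -1 holds -> v = 9 - 6 = 3, total = 72 + 3 = 75.
Iteration 5: 3 > -1 holds -> v = 3 - 6 = -3, total = 75 + -3 = 72.
Iteration 6: -3 > -1 fails; recursion stops.
total values: 27, 48, 63, 72, 75, 72; the maximum is 75.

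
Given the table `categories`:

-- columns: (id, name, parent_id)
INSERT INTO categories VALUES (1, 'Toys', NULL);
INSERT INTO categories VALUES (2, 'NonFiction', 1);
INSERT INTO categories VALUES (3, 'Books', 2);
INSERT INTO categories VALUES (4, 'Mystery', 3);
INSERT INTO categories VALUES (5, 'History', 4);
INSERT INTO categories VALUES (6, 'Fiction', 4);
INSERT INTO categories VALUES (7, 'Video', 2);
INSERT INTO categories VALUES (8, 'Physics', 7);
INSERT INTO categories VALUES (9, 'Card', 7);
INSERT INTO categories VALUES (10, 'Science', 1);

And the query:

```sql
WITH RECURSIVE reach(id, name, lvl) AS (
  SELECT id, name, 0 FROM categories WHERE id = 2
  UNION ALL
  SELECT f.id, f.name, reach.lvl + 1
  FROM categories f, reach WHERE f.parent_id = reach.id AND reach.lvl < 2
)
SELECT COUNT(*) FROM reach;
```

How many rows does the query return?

6

Base: id=2 (NonFiction) at lvl 0.
Iteration 1: rows with parent_id in {2} -> Books (id 3, lvl 1), Video (id 7, lvl 1).
Iteration 2: rows with parent_id in {3,7} -> Mystery (id 4, lvl 2), Physics (id 8, lvl 2), Card (id 9, lvl 2).
Iteration 3: lvl < 2 fails for all current rows; recursion stops.
Total rows emitted: 6.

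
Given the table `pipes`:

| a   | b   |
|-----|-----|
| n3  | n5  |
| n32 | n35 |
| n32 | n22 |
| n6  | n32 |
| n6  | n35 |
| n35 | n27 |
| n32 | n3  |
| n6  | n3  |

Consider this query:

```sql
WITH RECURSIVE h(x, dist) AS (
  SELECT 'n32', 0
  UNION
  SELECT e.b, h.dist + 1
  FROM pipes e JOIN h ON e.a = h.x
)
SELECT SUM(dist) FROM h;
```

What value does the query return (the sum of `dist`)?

Base: (n32, dist=0).
Iteration 1: edges from {n32} -> (n22, dist=1), (n3, dist=1), (n35, dist=1).
Iteration 2: edges from {n22,n3,n35} -> (n27, dist=2), (n5, dist=2).
Iteration 3: no outgoing edges from {n27,n5}; recursion stops.
SUM(dist) = 0 + 1 + 1 + 1 + 2 + 2 = 7.

7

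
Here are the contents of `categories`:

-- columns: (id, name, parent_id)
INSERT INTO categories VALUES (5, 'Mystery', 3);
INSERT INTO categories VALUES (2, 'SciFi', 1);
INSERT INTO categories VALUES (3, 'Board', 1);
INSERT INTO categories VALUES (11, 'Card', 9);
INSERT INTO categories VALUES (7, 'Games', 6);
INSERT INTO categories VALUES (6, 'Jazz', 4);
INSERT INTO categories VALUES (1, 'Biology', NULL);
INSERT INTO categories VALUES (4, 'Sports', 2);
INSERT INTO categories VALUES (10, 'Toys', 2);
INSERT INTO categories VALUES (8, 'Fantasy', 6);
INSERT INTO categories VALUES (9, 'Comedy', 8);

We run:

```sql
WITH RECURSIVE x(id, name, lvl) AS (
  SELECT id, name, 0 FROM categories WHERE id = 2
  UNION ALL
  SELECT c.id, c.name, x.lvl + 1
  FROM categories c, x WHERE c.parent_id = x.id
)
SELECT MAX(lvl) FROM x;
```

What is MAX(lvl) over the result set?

Base: id=2 (SciFi) at lvl 0.
Iteration 1: rows with parent_id in {2} -> Sports (id 4, lvl 1), Toys (id 10, lvl 1).
Iteration 2: rows with parent_id in {4,10} -> Jazz (id 6, lvl 2).
Iteration 3: rows with parent_id in {6} -> Games (id 7, lvl 3), Fantasy (id 8, lvl 3).
Iteration 4: rows with parent_id in {7,8} -> Comedy (id 9, lvl 4).
Iteration 5: rows with parent_id in {9} -> Card (id 11, lvl 5).
Iteration 6: no rows with parent_id in {11}; recursion stops.
lvl values: 0, 1, 1, 2, 3, 3, 4, 5; the maximum is 5.

5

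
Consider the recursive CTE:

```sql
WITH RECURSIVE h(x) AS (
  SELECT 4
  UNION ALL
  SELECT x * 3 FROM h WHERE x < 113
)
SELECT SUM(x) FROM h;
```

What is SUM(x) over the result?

Base: x=4.
Iteration 1: 4 < 113 holds -> x = 4 * 3 = 12.
Iteration 2: 12 < 113 holds -> x = 12 * 3 = 36.
Iteration 3: 36 < 113 holds -> x = 36 * 3 = 108.
Iteration 4: 108 < 113 holds -> x = 108 * 3 = 324.
Iteration 5: 324 < 113 fails; recursion stops.
SUM(x) = 4 + 12 + 36 + 108 + 324 = 484.

484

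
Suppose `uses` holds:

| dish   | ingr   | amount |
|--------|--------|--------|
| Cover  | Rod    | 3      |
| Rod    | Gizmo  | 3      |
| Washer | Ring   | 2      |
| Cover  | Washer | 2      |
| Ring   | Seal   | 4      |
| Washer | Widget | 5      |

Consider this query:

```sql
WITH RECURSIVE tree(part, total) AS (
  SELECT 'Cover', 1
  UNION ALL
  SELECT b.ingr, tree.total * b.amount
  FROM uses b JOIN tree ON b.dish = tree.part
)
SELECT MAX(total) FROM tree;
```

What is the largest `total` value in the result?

Base: (Cover, total=1).
Iteration 1: components of {Cover} -> Rod = 1*3 = 3, Washer = 1*2 = 2.
Iteration 2: components of {Rod,Washer} -> Gizmo = 3*3 = 9, Ring = 2*2 = 4, Widget = 2*5 = 10.
Iteration 3: components of {Gizmo,Ring,Widget} -> Seal = 4*4 = 16.
Iteration 4: no further components; recursion stops.
total values: 1, 2, 3, 10, 4, 9, 16; the maximum is 16.

16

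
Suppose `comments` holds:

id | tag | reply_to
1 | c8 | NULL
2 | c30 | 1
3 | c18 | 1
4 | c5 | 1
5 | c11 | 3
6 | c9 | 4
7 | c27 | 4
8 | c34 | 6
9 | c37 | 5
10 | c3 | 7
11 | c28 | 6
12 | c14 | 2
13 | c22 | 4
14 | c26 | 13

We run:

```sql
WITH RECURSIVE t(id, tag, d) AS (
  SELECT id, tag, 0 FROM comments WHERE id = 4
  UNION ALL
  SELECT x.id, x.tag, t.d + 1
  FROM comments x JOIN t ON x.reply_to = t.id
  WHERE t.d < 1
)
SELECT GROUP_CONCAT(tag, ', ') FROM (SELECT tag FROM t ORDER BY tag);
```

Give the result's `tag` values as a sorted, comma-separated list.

c22, c27, c5, c9

Base: id=4 (c5) at d 0.
Iteration 1: rows with reply_to in {4} -> c9 (id 6, d 1), c27 (id 7, d 1), c22 (id 13, d 1).
Iteration 2: d < 1 fails for all current rows; recursion stops.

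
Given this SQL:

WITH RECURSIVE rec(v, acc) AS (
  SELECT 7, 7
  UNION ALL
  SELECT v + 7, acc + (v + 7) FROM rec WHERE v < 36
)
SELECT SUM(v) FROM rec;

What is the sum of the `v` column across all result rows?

147

Base: v=7, acc=7.
Iteration 1: 7 < 36 holds -> v = 7 + 7 = 14, acc = 7 + 14 = 21.
Iteration 2: 14 < 36 holds -> v = 14 + 7 = 21, acc = 21 + 21 = 42.
Iteration 3: 21 < 36 holds -> v = 21 + 7 = 28, acc = 42 + 28 = 70.
Iteration 4: 28 < 36 holds -> v = 28 + 7 = 35, acc = 70 + 35 = 105.
Iteration 5: 35 < 36 holds -> v = 35 + 7 = 42, acc = 105 + 42 = 147.
Iteration 6: 42 < 36 fails; recursion stops.
SUM(v) = 7 + 14 + 21 + 28 + 35 + 42 = 147.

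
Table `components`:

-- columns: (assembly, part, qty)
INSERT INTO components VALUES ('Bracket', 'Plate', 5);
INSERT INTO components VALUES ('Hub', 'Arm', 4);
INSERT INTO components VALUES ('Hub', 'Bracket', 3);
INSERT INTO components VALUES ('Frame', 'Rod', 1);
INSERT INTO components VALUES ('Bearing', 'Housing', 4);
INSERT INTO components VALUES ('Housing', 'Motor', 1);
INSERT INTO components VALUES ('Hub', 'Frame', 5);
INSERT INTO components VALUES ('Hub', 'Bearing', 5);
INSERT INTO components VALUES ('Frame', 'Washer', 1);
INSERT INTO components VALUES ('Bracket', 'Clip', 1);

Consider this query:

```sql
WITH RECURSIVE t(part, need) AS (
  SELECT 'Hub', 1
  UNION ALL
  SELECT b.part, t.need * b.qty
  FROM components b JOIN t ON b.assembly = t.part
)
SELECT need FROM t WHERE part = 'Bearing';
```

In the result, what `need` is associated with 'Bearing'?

5

Base: (Hub, need=1).
Iteration 1: components of {Hub} -> Arm = 1*4 = 4, Bearing = 1*5 = 5, Bracket = 1*3 = 3, Frame = 1*5 = 5.
Iteration 2: components of {Arm,Bearing,Bracket,Frame} -> Clip = 3*1 = 3, Housing = 5*4 = 20, Plate = 3*5 = 15, Rod = 5*1 = 5, Washer = 5*1 = 5.
Iteration 3: components of {Clip,Housing,Plate,Rod,Washer} -> Motor = 20*1 = 20.
Iteration 4: no further components; recursion stops.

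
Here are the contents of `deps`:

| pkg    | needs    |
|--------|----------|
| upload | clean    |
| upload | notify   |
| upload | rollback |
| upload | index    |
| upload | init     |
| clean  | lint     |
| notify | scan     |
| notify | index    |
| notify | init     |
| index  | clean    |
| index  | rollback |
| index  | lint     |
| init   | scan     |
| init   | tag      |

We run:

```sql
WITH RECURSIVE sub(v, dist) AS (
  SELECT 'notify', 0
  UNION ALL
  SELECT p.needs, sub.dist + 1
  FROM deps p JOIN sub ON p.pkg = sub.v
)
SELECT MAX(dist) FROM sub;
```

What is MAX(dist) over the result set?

Base: (notify, dist=0).
Iteration 1: edges from {notify} -> (index, dist=1), (init, dist=1), (scan, dist=1).
Iteration 2: edges from {index,init,scan} -> (clean, dist=2), (lint, dist=2), (rollback, dist=2), (scan, dist=2), (tag, dist=2).
Iteration 3: edges from {clean,lint,rollback,scan,tag} -> (lint, dist=3).
Iteration 4: no outgoing edges from {lint}; recursion stops.
dist values: 0, 1, 1, 1, 2, 2, 2, 2, 2, 3; the maximum is 3.

3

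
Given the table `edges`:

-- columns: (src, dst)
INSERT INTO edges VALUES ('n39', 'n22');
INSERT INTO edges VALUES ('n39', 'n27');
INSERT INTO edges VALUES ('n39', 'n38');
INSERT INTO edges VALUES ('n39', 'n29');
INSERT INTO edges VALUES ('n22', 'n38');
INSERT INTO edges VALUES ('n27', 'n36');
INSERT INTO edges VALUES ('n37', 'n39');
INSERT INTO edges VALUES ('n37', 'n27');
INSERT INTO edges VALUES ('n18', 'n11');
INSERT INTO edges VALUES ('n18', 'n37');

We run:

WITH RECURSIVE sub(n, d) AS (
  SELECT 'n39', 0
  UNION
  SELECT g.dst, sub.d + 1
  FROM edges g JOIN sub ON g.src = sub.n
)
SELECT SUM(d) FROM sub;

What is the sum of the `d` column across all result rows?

Base: (n39, d=0).
Iteration 1: edges from {n39} -> (n22, d=1), (n27, d=1), (n29, d=1), (n38, d=1).
Iteration 2: edges from {n22,n27,n29,n38} -> (n36, d=2), (n38, d=2).
Iteration 3: no outgoing edges from {n36,n38}; recursion stops.
SUM(d) = 0 + 1 + 1 + 1 + 1 + 2 + 2 = 8.

8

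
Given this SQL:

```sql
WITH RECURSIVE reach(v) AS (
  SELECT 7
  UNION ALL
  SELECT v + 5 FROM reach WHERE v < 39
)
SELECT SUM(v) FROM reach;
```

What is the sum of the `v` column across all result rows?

Base: v=7.
Iteration 1: 7 < 39 holds -> v = 7 + 5 = 12.
Iteration 2: 12 < 39 holds -> v = 12 + 5 = 17.
Iteration 3: 17 < 39 holds -> v = 17 + 5 = 22.
Iteration 4: 22 < 39 holds -> v = 22 + 5 = 27.
Iteration 5: 27 < 39 holds -> v = 27 + 5 = 32.
Iteration 6: 32 < 39 holds -> v = 32 + 5 = 37.
Iteration 7: 37 < 39 holds -> v = 37 + 5 = 42.
Iteration 8: 42 < 39 fails; recursion stops.
SUM(v) = 7 + 12 + 17 + 22 + 27 + 32 + 37 + 42 = 196.

196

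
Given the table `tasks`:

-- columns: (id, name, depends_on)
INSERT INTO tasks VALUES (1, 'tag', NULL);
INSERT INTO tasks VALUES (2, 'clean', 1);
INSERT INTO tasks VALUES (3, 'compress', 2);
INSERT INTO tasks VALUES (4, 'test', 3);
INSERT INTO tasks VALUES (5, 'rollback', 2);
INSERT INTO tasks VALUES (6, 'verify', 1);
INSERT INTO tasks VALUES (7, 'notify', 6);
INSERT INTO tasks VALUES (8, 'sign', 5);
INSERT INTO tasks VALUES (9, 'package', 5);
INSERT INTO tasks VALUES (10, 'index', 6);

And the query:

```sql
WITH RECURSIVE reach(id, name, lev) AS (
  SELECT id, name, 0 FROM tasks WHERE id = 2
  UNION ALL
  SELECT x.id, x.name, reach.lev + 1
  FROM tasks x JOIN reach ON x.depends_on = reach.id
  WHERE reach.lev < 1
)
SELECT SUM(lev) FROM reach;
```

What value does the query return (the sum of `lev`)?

2

Base: id=2 (clean) at lev 0.
Iteration 1: rows with depends_on in {2} -> compress (id 3, lev 1), rollback (id 5, lev 1).
Iteration 2: lev < 1 fails for all current rows; recursion stops.
SUM(lev) = 0 + 1 + 1 = 2.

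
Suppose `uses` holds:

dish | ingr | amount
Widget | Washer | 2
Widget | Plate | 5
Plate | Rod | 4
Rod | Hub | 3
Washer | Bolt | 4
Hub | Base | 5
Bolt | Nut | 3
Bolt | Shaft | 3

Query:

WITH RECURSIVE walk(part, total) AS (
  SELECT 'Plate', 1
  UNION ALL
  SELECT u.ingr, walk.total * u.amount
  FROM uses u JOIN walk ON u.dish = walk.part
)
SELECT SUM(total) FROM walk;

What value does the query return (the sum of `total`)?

77

Base: (Plate, total=1).
Iteration 1: components of {Plate} -> Rod = 1*4 = 4.
Iteration 2: components of {Rod} -> Hub = 4*3 = 12.
Iteration 3: components of {Hub} -> Base = 12*5 = 60.
Iteration 4: no further components; recursion stops.
SUM(total) = 1 + 4 + 12 + 60 = 77.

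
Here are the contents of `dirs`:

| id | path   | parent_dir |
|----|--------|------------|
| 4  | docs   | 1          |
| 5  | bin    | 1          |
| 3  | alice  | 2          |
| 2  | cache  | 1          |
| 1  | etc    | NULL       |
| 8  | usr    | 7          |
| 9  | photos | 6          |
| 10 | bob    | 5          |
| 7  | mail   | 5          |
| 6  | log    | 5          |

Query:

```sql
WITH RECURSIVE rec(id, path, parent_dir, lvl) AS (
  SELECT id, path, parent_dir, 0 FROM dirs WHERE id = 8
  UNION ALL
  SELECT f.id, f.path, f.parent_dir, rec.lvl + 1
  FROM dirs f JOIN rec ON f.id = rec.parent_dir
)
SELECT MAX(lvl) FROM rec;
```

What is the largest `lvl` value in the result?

Base: id=8 (usr), parent_dir=7, lvl 0.
Iteration 1: join on id=7 -> mail (id 7, parent_dir=5, lvl 1).
Iteration 2: join on id=5 -> bin (id 5, parent_dir=1, lvl 2).
Iteration 3: join on id=1 -> etc (id 1, parent_dir=NULL, lvl 3).
Iteration 4: parent_dir is NULL; no match; recursion stops.
lvl values: 0, 1, 2, 3; the maximum is 3.

3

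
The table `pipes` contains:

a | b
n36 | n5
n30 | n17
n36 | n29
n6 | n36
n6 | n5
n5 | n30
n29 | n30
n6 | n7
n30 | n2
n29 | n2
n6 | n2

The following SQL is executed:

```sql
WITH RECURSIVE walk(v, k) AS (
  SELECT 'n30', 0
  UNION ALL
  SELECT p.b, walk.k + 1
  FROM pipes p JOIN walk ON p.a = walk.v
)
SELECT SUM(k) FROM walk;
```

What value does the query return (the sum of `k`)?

2

Base: (n30, k=0).
Iteration 1: edges from {n30} -> (n17, k=1), (n2, k=1).
Iteration 2: no outgoing edges from {n17,n2}; recursion stops.
SUM(k) = 0 + 1 + 1 = 2.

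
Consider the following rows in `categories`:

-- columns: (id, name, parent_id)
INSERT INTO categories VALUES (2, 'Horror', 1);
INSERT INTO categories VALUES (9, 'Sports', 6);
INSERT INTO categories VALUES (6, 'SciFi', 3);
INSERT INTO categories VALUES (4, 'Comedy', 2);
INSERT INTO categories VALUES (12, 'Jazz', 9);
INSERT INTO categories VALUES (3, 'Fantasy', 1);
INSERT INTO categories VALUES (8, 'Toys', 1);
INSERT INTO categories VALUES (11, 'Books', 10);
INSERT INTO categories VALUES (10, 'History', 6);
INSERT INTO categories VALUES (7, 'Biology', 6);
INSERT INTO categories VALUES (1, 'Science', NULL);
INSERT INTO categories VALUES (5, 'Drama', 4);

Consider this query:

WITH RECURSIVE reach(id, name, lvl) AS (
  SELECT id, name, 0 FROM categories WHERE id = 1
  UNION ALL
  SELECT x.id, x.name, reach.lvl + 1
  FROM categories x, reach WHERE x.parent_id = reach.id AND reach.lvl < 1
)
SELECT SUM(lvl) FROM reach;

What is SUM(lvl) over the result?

Base: id=1 (Science) at lvl 0.
Iteration 1: rows with parent_id in {1} -> Horror (id 2, lvl 1), Fantasy (id 3, lvl 1), Toys (id 8, lvl 1).
Iteration 2: lvl < 1 fails for all current rows; recursion stops.
SUM(lvl) = 0 + 1 + 1 + 1 = 3.

3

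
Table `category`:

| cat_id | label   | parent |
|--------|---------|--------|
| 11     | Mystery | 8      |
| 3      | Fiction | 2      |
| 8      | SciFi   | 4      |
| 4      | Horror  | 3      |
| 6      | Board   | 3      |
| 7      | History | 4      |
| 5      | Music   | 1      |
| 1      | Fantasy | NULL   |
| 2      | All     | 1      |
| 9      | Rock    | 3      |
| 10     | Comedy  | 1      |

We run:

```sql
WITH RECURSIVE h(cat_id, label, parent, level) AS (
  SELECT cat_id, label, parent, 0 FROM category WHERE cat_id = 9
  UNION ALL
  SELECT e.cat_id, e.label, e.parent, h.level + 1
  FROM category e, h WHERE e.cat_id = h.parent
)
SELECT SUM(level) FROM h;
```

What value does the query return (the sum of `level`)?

6

Base: cat_id=9 (Rock), parent=3, level 0.
Iteration 1: join on cat_id=3 -> Fiction (id 3, parent=2, level 1).
Iteration 2: join on cat_id=2 -> All (id 2, parent=1, level 2).
Iteration 3: join on cat_id=1 -> Fantasy (id 1, parent=NULL, level 3).
Iteration 4: parent is NULL; no match; recursion stops.
SUM(level) = 0 + 1 + 2 + 3 = 6.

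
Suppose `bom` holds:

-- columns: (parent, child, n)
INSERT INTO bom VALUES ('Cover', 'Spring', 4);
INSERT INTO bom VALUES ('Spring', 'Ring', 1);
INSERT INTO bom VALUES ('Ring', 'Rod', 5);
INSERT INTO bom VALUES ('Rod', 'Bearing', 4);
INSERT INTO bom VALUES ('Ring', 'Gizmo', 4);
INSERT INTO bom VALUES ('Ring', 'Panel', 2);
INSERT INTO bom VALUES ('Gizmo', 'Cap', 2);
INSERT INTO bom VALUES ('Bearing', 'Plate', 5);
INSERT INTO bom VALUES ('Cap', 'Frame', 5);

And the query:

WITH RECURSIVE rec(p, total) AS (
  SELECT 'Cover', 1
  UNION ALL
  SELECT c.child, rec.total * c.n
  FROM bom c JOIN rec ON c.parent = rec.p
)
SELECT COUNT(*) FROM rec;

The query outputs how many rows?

10

Base: (Cover, total=1).
Iteration 1: components of {Cover} -> Spring = 1*4 = 4.
Iteration 2: components of {Spring} -> Ring = 4*1 = 4.
Iteration 3: components of {Ring} -> Gizmo = 4*4 = 16, Panel = 4*2 = 8, Rod = 4*5 = 20.
Iteration 4: components of {Gizmo,Panel,Rod} -> Bearing = 20*4 = 80, Cap = 16*2 = 32.
Iteration 5: components of {Bearing,Cap} -> Frame = 32*5 = 160, Plate = 80*5 = 400.
Iteration 6: no further components; recursion stops.
Total rows emitted: 10.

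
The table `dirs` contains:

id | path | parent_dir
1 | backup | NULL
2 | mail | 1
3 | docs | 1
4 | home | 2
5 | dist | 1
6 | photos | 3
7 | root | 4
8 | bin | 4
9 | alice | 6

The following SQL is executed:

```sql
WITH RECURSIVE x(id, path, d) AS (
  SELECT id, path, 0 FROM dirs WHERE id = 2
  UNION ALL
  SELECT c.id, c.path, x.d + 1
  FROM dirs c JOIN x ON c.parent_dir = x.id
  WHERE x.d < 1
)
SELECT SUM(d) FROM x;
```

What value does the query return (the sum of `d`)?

Base: id=2 (mail) at d 0.
Iteration 1: rows with parent_dir in {2} -> home (id 4, d 1).
Iteration 2: d < 1 fails for all current rows; recursion stops.
SUM(d) = 0 + 1 = 1.

1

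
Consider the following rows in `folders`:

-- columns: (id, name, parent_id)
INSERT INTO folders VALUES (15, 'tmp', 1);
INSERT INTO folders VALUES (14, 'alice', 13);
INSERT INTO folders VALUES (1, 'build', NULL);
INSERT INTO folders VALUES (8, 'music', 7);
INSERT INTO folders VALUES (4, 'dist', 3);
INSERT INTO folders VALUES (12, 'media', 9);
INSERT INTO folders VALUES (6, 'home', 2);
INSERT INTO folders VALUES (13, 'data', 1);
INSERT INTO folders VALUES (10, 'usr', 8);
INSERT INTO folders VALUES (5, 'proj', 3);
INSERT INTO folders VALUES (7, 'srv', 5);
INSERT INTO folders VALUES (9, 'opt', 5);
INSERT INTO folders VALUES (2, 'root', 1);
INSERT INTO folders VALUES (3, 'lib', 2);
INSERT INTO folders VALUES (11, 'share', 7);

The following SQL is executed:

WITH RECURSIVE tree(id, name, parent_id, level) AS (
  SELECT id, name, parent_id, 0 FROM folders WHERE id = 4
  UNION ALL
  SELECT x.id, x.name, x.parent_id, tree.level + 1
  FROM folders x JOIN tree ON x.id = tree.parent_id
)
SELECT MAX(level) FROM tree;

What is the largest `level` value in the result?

Base: id=4 (dist), parent_id=3, level 0.
Iteration 1: join on id=3 -> lib (id 3, parent_id=2, level 1).
Iteration 2: join on id=2 -> root (id 2, parent_id=1, level 2).
Iteration 3: join on id=1 -> build (id 1, parent_id=NULL, level 3).
Iteration 4: parent_id is NULL; no match; recursion stops.
level values: 0, 1, 2, 3; the maximum is 3.

3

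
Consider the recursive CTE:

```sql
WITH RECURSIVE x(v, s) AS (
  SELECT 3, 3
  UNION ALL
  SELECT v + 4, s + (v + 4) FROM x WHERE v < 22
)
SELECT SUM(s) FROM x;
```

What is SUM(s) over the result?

Base: v=3, s=3.
Iteration 1: 3 < 22 holds -> v = 3 + 4 = 7, s = 3 + 7 = 10.
Iteration 2: 7 < 22 holds -> v = 7 + 4 = 11, s = 10 + 11 = 21.
Iteration 3: 11 < 22 holds -> v = 11 + 4 = 15, s = 21 + 15 = 36.
Iteration 4: 15 < 22 holds -> v = 15 + 4 = 19, s = 36 + 19 = 55.
Iteration 5: 19 < 22 holds -> v = 19 + 4 = 23, s = 55 + 23 = 78.
Iteration 6: 23 < 22 fails; recursion stops.
SUM(s) = 3 + 10 + 21 + 36 + 55 + 78 = 203.

203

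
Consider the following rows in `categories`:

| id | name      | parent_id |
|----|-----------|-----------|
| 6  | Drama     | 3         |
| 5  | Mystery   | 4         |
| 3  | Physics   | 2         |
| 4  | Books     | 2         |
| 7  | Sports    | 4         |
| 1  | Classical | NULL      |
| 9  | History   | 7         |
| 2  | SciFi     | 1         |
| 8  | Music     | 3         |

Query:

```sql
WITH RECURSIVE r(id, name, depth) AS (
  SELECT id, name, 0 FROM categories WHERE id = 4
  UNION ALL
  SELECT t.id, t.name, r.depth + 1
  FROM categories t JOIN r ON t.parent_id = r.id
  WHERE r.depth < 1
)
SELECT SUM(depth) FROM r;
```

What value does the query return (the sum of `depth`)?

Base: id=4 (Books) at depth 0.
Iteration 1: rows with parent_id in {4} -> Mystery (id 5, depth 1), Sports (id 7, depth 1).
Iteration 2: depth < 1 fails for all current rows; recursion stops.
SUM(depth) = 0 + 1 + 1 = 2.

2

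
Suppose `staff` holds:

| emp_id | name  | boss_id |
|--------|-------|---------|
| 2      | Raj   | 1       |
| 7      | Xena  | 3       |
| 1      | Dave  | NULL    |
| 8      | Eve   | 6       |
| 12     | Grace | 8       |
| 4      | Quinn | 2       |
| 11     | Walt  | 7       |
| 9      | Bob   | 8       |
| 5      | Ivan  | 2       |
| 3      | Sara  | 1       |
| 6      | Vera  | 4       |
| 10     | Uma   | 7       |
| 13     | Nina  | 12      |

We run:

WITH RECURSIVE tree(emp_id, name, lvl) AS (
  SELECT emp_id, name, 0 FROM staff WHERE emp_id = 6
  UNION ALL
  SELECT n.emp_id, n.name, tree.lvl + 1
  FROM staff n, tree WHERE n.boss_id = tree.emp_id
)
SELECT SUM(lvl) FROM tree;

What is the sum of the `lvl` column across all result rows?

Base: emp_id=6 (Vera) at lvl 0.
Iteration 1: rows with boss_id in {6} -> Eve (id 8, lvl 1).
Iteration 2: rows with boss_id in {8} -> Bob (id 9, lvl 2), Grace (id 12, lvl 2).
Iteration 3: rows with boss_id in {9,12} -> Nina (id 13, lvl 3).
Iteration 4: no rows with boss_id in {13}; recursion stops.
SUM(lvl) = 0 + 1 + 2 + 2 + 3 = 8.

8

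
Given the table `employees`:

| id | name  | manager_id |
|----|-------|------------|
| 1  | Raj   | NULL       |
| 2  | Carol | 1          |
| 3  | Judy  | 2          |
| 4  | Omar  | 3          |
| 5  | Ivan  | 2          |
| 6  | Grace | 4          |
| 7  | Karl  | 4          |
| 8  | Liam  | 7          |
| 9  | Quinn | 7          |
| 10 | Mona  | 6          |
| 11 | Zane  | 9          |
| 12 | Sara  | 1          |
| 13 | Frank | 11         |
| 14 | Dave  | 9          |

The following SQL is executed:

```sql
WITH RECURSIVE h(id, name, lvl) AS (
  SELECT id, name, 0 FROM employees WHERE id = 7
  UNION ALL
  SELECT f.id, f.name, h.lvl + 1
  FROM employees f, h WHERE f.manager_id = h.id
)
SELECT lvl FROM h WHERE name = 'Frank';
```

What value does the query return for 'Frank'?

Base: id=7 (Karl) at lvl 0.
Iteration 1: rows with manager_id in {7} -> Liam (id 8, lvl 1), Quinn (id 9, lvl 1).
Iteration 2: rows with manager_id in {8,9} -> Zane (id 11, lvl 2), Dave (id 14, lvl 2).
Iteration 3: rows with manager_id in {11,14} -> Frank (id 13, lvl 3).
Iteration 4: no rows with manager_id in {13}; recursion stops.

3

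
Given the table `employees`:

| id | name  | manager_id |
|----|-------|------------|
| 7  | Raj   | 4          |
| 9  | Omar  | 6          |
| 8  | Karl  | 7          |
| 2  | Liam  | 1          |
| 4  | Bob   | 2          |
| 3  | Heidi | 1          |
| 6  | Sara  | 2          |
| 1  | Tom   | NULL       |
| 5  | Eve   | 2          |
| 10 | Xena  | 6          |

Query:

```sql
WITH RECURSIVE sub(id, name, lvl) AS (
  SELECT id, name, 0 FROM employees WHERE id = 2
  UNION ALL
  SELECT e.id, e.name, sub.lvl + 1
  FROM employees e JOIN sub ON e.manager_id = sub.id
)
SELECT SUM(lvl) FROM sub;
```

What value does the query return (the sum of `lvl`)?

Base: id=2 (Liam) at lvl 0.
Iteration 1: rows with manager_id in {2} -> Bob (id 4, lvl 1), Eve (id 5, lvl 1), Sara (id 6, lvl 1).
Iteration 2: rows with manager_id in {4,5,6} -> Raj (id 7, lvl 2), Omar (id 9, lvl 2), Xena (id 10, lvl 2).
Iteration 3: rows with manager_id in {7,9,10} -> Karl (id 8, lvl 3).
Iteration 4: no rows with manager_id in {8}; recursion stops.
SUM(lvl) = 0 + 1 + 1 + 1 + 2 + 2 + 2 + 3 = 12.

12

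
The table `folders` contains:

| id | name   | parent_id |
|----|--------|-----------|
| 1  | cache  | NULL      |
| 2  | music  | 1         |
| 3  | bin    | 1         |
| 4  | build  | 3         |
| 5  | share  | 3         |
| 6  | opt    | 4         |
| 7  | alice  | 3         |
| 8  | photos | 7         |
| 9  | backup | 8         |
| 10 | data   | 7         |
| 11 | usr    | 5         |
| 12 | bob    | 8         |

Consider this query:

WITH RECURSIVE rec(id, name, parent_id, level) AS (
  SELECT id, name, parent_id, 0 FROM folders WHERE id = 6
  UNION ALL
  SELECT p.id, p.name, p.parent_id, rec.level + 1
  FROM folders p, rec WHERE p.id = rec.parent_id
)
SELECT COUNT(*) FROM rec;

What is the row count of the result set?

Base: id=6 (opt), parent_id=4, level 0.
Iteration 1: join on id=4 -> build (id 4, parent_id=3, level 1).
Iteration 2: join on id=3 -> bin (id 3, parent_id=1, level 2).
Iteration 3: join on id=1 -> cache (id 1, parent_id=NULL, level 3).
Iteration 4: parent_id is NULL; no match; recursion stops.
Total rows emitted: 4.

4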